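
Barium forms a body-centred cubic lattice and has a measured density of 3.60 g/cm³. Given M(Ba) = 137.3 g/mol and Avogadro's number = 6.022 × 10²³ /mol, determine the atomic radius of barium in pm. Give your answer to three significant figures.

For a BCC cell (Z = 2), a³ = Z·M/(N_A·ρ) = 2 × 137.3 / (6.022 × 10²³ × 3.600) = 1.267 × 10^-22 cm³, so a = 5.022 × 10^-8 cm = 502.2 pm.
Atoms touch along the body diagonal, so √3·a = 4r, so r = 0.4330 × a = 217 pm.

217 pm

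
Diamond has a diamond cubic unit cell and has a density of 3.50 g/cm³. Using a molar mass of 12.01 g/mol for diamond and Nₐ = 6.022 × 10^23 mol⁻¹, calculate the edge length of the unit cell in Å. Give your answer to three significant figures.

With Z = 8 atoms per diamond cubic cell, a³ = Z·M/(N_A·ρ) = 8 × 12.01 / (6.022 × 10²³ × 3.500 g/cm³) = 4.559 × 10^-23 cm³.
a = (4.559 × 10^-23)^(1/3) = 3.572 × 10^-8 cm = 3.57 Å.

3.57 Å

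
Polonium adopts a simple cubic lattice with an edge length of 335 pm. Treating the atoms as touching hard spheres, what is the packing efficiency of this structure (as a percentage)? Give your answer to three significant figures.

52.4%

In a simple cubic lattice atoms touch along the cell edge, so a = 2r, so r = 0.5000a = 167.5 pm.
Packing fraction = Z·(4/3)πr³ / a³ = 1 × (4/3)π × (167.5)³ / (335)³ = 0.5236 = 52.4%.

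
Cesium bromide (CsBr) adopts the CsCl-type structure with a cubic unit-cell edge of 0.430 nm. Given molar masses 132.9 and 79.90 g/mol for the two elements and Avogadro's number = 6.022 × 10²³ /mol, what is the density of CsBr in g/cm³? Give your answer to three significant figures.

4.44 g/cm³

The CsCl-type structure contains Z = 1 formula unit per cell; M(CsBr) = 132.9 + 79.90 = 212.8 g/mol.
a³ = (4.300 × 10^-8 cm)³ = 7.951 × 10^-23 cm³.
ρ = 1 × 212.8 / (6.022 × 10²³ × 7.951 × 10^-23) = 4.445 g/cm³.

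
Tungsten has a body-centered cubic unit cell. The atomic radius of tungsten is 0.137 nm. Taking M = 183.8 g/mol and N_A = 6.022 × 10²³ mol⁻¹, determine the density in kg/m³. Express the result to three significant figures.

In a BCC lattice, atoms touch along the body diagonal, so √3·a = 4r, giving a = 0.3164 nm = 3.164 × 10^-8 cm.
With Z = 2, ρ = Z·M/(N_A·a³) = 2 × 183.8 / (6.022 × 10²³ × 3.167 × 10^-23) = 19.27 g/cm³ = 19300 kg/m³.

19300 kg/m³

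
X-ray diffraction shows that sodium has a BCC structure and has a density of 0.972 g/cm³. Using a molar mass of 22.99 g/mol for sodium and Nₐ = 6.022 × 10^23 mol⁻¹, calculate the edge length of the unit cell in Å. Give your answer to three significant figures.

With Z = 2 atoms per BCC cell, a³ = Z·M/(N_A·ρ) = 2 × 22.99 / (6.022 × 10²³ × 0.9720 g/cm³) = 7.855 × 10^-23 cm³.
a = (7.855 × 10^-23)^(1/3) = 4.283 × 10^-8 cm = 4.28 Å.

4.28 Å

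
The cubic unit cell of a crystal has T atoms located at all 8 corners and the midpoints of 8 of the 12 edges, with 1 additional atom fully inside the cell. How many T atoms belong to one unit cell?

4

Corner atoms are shared by 8 cells (1/8 each), edge atoms by 4 (1/4 each), interior atoms are unshared.
Net atoms = 8 × 1/8 + 8 × 1/4 + 1 = 1 + 2 + 1 = 4.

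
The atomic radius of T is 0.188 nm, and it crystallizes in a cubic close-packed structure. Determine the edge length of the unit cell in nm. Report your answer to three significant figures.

In an FCC lattice, atoms touch along the face diagonal, so √2·a = 4r.
a = 4r/√2 = 4 × 0.188 / 1.4142 = 0.532 nm.

0.532 nm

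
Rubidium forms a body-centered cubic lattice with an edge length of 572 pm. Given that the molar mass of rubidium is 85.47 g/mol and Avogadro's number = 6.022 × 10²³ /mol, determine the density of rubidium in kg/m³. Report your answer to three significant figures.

1520 kg/m³

A BCC unit cell contains Z = 2 atoms.
Cell volume: a³ = (572 pm)³ = (5.720 × 10^-8 cm)³ = 1.871 × 10^-22 cm³.
ρ = Z·M/(N_A·a³) = 2 × 85.47 / (6.022 × 10²³ × 1.871 × 10^-22) = 1.517 g/cm³ = 1520 kg/m³.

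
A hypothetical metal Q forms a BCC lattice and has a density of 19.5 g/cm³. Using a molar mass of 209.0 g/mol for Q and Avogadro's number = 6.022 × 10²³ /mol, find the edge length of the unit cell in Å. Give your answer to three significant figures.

3.29 Å

With Z = 2 atoms per BCC cell, a³ = Z·M/(N_A·ρ) = 2 × 209.0 / (6.022 × 10²³ × 19.50 g/cm³) = 3.560 × 10^-23 cm³.
a = (3.560 × 10^-23)^(1/3) = 3.290 × 10^-8 cm = 3.29 Å.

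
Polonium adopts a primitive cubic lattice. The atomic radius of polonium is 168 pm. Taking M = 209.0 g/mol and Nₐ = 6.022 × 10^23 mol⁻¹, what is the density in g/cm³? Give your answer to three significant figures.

In a simple cubic lattice, atoms touch along the cell edge, so a = 2r, giving a = 336.0 pm = 3.360 × 10^-8 cm.
With Z = 1, ρ = Z·M/(N_A·a³) = 1 × 209.0 / (6.022 × 10²³ × 3.793 × 10^-23) = 9.149 g/cm³.

9.15 g/cm³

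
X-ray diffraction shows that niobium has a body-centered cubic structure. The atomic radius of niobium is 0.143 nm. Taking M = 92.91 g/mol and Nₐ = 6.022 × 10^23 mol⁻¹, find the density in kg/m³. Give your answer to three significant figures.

8570 kg/m³

In a BCC lattice, atoms touch along the body diagonal, so √3·a = 4r, giving a = 0.3302 nm = 3.302 × 10^-8 cm.
With Z = 2, ρ = Z·M/(N_A·a³) = 2 × 92.91 / (6.022 × 10²³ × 3.602 × 10^-23) = 8.567 g/cm³ = 8570 kg/m³.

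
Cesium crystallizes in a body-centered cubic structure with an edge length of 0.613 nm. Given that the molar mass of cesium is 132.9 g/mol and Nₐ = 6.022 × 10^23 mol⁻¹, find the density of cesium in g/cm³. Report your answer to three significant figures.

1.92 g/cm³

A BCC unit cell contains Z = 2 atoms.
Cell volume: a³ = (0.613 nm)³ = (6.130 × 10^-8 cm)³ = 2.303 × 10^-22 cm³.
ρ = Z·M/(N_A·a³) = 2 × 132.9 / (6.022 × 10²³ × 2.303 × 10^-22) = 1.916 g/cm³.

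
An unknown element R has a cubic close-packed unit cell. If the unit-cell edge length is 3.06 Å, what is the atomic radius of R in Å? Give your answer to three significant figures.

In an FCC lattice, atoms touch along the face diagonal, so √2·a = 4r.
r = √2·a/4 = 1.4142 × 3.06 / 4 = 1.08 Å.

1.08 Å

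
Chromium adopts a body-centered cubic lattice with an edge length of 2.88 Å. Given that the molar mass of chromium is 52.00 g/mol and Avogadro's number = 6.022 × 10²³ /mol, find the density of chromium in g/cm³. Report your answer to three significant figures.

7.23 g/cm³

A BCC unit cell contains Z = 2 atoms.
Cell volume: a³ = (2.88 Å)³ = (2.880 × 10^-8 cm)³ = 2.389 × 10^-23 cm³.
ρ = Z·M/(N_A·a³) = 2 × 52.00 / (6.022 × 10²³ × 2.389 × 10^-23) = 7.230 g/cm³.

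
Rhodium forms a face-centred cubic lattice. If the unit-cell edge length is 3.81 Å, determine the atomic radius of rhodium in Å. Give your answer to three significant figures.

1.35 Å

In an FCC lattice, atoms touch along the face diagonal, so √2·a = 4r.
r = √2·a/4 = 1.4142 × 3.81 / 4 = 1.35 Å.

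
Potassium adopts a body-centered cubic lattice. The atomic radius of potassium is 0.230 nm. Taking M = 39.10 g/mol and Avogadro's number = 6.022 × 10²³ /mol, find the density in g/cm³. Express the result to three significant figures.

0.867 g/cm³

In a BCC lattice, atoms touch along the body diagonal, so √3·a = 4r, giving a = 0.5312 nm = 5.312 × 10^-8 cm.
With Z = 2, ρ = Z·M/(N_A·a³) = 2 × 39.10 / (6.022 × 10²³ × 1.499 × 10^-22) = 0.8665 g/cm³.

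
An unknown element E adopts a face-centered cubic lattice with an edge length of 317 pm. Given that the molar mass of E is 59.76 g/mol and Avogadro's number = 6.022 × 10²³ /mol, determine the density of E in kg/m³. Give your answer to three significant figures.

An FCC unit cell contains Z = 4 atoms.
Cell volume: a³ = (317 pm)³ = (3.170 × 10^-8 cm)³ = 3.186 × 10^-23 cm³.
ρ = Z·M/(N_A·a³) = 4 × 59.76 / (6.022 × 10²³ × 3.186 × 10^-23) = 12.46 g/cm³ = 12500 kg/m³.

12500 kg/m³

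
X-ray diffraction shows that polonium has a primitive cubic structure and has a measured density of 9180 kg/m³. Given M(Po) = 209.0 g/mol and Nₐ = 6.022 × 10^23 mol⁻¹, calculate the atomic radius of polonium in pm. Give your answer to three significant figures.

For a simple cubic cell (Z = 1), a³ = Z·M/(N_A·ρ) = 1 × 209.0 / (6.022 × 10²³ × 9.180) = 3.781 × 10^-23 cm³, so a = 3.356 × 10^-8 cm = 335.6 pm.
Atoms touch along the cell edge, so a = 2r, so r = 0.5000 × a = 168 pm.

168 pm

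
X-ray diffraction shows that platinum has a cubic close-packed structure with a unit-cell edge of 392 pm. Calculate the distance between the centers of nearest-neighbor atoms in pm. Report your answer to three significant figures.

277 pm

In an FCC structure, atoms touch along the face diagonal, so √2·a = 4r; the nearest-neighbor distance equals 2r = 0.7071·a.
d = 0.7071 × 392 = 277 pm.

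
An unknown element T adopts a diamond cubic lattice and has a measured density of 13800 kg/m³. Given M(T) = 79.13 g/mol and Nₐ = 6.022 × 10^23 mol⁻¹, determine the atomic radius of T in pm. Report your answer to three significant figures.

For a diamond cubic cell (Z = 8), a³ = Z·M/(N_A·ρ) = 8 × 79.13 / (6.022 × 10²³ × 13.80) = 7.617 × 10^-23 cm³, so a = 4.239 × 10^-8 cm = 423.9 pm.
Nearest neighbors lie along the body diagonal with √3·a = 8r, so r = 0.2165 × a = 91.8 pm.

91.8 pm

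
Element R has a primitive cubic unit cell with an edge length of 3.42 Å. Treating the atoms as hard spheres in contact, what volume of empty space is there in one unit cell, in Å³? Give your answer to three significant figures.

19.1 Å³

In a simple cubic lattice atoms touch along the cell edge, so a = 2r, so r = 0.5000a = 1.710 Å.
V_cell = a³ = 40.00 Å³; V_atoms = 1 × (4/3)πr³ = 20.94 Å³.
Empty space = 40.00 − 20.94 = 19.1 Å³.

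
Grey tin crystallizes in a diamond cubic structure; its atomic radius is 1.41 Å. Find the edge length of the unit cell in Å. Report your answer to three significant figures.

In a diamond cubic lattice, nearest neighbors lie along the body diagonal with √3·a = 8r.
a = 8r/√3 = 8 × 1.41 / 1.7321 = 6.51 Å.

6.51 Å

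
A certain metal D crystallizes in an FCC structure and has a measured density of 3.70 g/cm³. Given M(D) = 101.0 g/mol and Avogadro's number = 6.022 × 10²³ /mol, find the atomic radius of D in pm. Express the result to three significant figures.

200 pm

For an FCC cell (Z = 4), a³ = Z·M/(N_A·ρ) = 4 × 101.0 / (6.022 × 10²³ × 3.700) = 1.813 × 10^-22 cm³, so a = 5.660 × 10^-8 cm = 566.0 pm.
Atoms touch along the face diagonal, so √2·a = 4r, so r = 0.3536 × a = 200 pm.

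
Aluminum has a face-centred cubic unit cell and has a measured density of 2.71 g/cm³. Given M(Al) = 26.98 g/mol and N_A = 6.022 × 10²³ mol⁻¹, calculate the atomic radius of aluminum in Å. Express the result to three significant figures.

For an FCC cell (Z = 4), a³ = Z·M/(N_A·ρ) = 4 × 26.98 / (6.022 × 10²³ × 2.710) = 6.613 × 10^-23 cm³, so a = 4.044 × 10^-8 cm = 4.044 Å.
Atoms touch along the face diagonal, so √2·a = 4r, so r = 0.3536 × a = 1.43 Å.

1.43 Å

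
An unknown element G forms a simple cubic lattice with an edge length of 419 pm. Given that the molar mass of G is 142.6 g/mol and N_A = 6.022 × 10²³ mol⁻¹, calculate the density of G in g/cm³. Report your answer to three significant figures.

3.22 g/cm³

A simple cubic unit cell contains Z = 1 atom.
Cell volume: a³ = (419 pm)³ = (4.190 × 10^-8 cm)³ = 7.356 × 10^-23 cm³.
ρ = Z·M/(N_A·a³) = 1 × 142.6 / (6.022 × 10²³ × 7.356 × 10^-23) = 3.219 g/cm³.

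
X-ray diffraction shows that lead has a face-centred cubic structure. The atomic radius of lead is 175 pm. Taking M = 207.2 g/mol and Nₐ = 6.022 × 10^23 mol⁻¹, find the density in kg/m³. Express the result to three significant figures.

In an FCC lattice, atoms touch along the face diagonal, so √2·a = 4r, giving a = 495.0 pm = 4.950 × 10^-8 cm.
With Z = 4, ρ = Z·M/(N_A·a³) = 4 × 207.2 / (6.022 × 10²³ × 1.213 × 10^-22) = 11.35 g/cm³ = 11300 kg/m³.

11300 kg/m³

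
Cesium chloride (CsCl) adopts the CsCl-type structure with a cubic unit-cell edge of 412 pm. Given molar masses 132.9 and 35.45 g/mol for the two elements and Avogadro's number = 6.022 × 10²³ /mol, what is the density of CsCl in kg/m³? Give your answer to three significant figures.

4000 kg/m³

The CsCl-type structure contains Z = 1 formula unit per cell; M(CsCl) = 132.9 + 35.45 = 168.35 g/mol.
a³ = (4.120 × 10^-8 cm)³ = 6.993 × 10^-23 cm³.
ρ = 1 × 168.35 / (6.022 × 10²³ × 6.993 × 10^-23) = 3.997 g/cm³ = 4000 kg/m³.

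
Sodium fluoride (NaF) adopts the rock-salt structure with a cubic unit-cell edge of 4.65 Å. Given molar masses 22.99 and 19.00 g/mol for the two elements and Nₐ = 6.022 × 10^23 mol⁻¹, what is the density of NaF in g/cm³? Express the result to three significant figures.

2.77 g/cm³

The rock-salt structure contains Z = 4 formula units per cell; M(NaF) = 22.99 + 19.00 = 41.99 g/mol.
a³ = (4.650 × 10^-8 cm)³ = 1.005 × 10^-22 cm³.
ρ = 4 × 41.99 / (6.022 × 10²³ × 1.005 × 10^-22) = 2.774 g/cm³.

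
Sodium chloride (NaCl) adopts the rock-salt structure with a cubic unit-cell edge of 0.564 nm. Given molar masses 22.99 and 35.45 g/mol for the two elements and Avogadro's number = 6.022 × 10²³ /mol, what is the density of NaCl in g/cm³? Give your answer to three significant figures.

2.16 g/cm³

The rock-salt structure contains Z = 4 formula units per cell; M(NaCl) = 22.99 + 35.45 = 58.44 g/mol.
a³ = (5.640 × 10^-8 cm)³ = 1.794 × 10^-22 cm³.
ρ = 4 × 58.44 / (6.022 × 10²³ × 1.794 × 10^-22) = 2.164 g/cm³.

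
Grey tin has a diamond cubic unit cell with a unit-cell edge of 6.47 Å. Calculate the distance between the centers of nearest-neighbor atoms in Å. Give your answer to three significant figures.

2.80 Å

In a diamond cubic structure, nearest neighbors lie along the body diagonal with √3·a = 8r; the nearest-neighbor distance equals 2r = 0.4330·a.
d = 0.4330 × 6.47 = 2.80 Å.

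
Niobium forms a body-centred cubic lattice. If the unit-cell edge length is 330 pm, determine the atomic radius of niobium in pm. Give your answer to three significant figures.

In a BCC lattice, atoms touch along the body diagonal, so √3·a = 4r.
r = √3·a/4 = 1.7321 × 330 / 4 = 143 pm.

143 pm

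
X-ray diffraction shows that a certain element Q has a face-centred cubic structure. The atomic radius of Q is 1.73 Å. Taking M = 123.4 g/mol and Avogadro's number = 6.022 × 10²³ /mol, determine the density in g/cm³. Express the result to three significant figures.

7.00 g/cm³

In an FCC lattice, atoms touch along the face diagonal, so √2·a = 4r, giving a = 4.893 Å = 4.893 × 10^-8 cm.
With Z = 4, ρ = Z·M/(N_A·a³) = 4 × 123.4 / (6.022 × 10²³ × 1.172 × 10^-22) = 6.996 g/cm³.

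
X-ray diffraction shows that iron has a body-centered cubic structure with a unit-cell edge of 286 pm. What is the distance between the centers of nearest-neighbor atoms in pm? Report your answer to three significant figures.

In a BCC structure, atoms touch along the body diagonal, so √3·a = 4r; the nearest-neighbor distance equals 2r = 0.8660·a.
d = 0.8660 × 286 = 248 pm.

248 pm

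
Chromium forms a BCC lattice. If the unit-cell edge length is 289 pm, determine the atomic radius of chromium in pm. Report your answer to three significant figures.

125 pm

In a BCC lattice, atoms touch along the body diagonal, so √3·a = 4r.
r = √3·a/4 = 1.7321 × 289 / 4 = 125 pm.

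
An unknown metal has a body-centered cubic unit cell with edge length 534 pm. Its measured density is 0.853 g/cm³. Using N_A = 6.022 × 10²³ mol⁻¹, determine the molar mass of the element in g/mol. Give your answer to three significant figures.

A BCC cell has Z = 2 atoms; a = 5.340 × 10^-8 cm.
M = ρ·N_A·a³/Z = 0.853 × 6.022 × 10²³ × 1.523 × 10^-22 / 2 = 39.1 g/mol.

39.1 g/mol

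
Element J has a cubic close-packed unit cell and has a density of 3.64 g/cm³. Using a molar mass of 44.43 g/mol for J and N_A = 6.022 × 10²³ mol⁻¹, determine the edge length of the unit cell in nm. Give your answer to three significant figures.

With Z = 4 atoms per FCC cell, a³ = Z·M/(N_A·ρ) = 4 × 44.43 / (6.022 × 10²³ × 3.640 g/cm³) = 8.108 × 10^-23 cm³.
a = (8.108 × 10^-23)^(1/3) = 4.328 × 10^-8 cm = 0.433 nm.

0.433 nm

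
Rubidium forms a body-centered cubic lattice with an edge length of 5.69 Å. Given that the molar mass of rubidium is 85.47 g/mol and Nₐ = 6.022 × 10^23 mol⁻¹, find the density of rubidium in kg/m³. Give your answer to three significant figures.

1540 kg/m³

A BCC unit cell contains Z = 2 atoms.
Cell volume: a³ = (5.69 Å)³ = (5.690 × 10^-8 cm)³ = 1.842 × 10^-22 cm³.
ρ = Z·M/(N_A·a³) = 2 × 85.47 / (6.022 × 10²³ × 1.842 × 10^-22) = 1.541 g/cm³ = 1540 kg/m³.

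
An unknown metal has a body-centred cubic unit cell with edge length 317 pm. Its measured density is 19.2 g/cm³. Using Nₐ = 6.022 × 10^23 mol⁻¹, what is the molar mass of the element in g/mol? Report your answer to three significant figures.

184 g/mol

A BCC cell has Z = 2 atoms; a = 3.170 × 10^-8 cm.
M = ρ·N_A·a³/Z = 19.2 × 6.022 × 10²³ × 3.186 × 10^-23 / 2 = 184 g/mol.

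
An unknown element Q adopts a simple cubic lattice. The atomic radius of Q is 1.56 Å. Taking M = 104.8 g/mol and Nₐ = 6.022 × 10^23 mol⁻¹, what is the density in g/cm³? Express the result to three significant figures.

In a simple cubic lattice, atoms touch along the cell edge, so a = 2r, giving a = 3.120 Å = 3.120 × 10^-8 cm.
With Z = 1, ρ = Z·M/(N_A·a³) = 1 × 104.8 / (6.022 × 10²³ × 3.037 × 10^-23) = 5.730 g/cm³.

5.73 g/cm³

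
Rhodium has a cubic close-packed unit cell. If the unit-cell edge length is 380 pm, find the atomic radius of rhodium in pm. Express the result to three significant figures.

134 pm

In an FCC lattice, atoms touch along the face diagonal, so √2·a = 4r.
r = √2·a/4 = 1.4142 × 380 / 4 = 134 pm.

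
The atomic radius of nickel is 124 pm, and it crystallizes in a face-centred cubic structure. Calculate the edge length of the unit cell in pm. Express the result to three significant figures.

351 pm

In an FCC lattice, atoms touch along the face diagonal, so √2·a = 4r.
a = 4r/√2 = 4 × 124 / 1.4142 = 351 pm.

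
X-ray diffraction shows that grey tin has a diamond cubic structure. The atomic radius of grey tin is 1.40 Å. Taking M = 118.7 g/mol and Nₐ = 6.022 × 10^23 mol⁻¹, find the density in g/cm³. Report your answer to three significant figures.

5.83 g/cm³

In a diamond cubic lattice, nearest neighbors lie along the body diagonal with √3·a = 8r, giving a = 6.466 Å = 6.466 × 10^-8 cm.
With Z = 8, ρ = Z·M/(N_A·a³) = 8 × 118.7 / (6.022 × 10²³ × 2.704 × 10^-22) = 5.832 g/cm³.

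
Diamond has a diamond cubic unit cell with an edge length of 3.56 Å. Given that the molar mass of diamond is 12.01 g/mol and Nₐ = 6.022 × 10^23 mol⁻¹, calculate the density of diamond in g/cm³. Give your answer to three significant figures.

A diamond cubic unit cell contains Z = 8 atoms.
Cell volume: a³ = (3.56 Å)³ = (3.560 × 10^-8 cm)³ = 4.512 × 10^-23 cm³.
ρ = Z·M/(N_A·a³) = 8 × 12.01 / (6.022 × 10²³ × 4.512 × 10^-23) = 3.536 g/cm³.

3.54 g/cm³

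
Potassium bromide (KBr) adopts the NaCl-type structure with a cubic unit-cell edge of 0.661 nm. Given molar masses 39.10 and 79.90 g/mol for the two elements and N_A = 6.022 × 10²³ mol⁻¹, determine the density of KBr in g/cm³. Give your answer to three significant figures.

2.74 g/cm³

The NaCl-type structure contains Z = 4 formula units per cell; M(KBr) = 39.10 + 79.90 = 119.0 g/mol.
a³ = (6.610 × 10^-8 cm)³ = 2.888 × 10^-22 cm³.
ρ = 4 × 119.0 / (6.022 × 10²³ × 2.888 × 10^-22) = 2.737 g/cm³.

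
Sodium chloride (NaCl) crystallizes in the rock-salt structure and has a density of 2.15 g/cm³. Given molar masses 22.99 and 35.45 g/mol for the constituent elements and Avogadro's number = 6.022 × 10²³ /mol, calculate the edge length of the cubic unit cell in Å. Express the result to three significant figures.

5.65 Å

M(NaCl) = 58.44 g/mol; Z = 4 formula units per cell.
a³ = Z·M/(N_A·ρ) = 4 × 58.44 / (6.022 × 10²³ × 2.15) = 1.805 × 10^-22 cm³, so a = 5.652 × 10^-8 cm = 5.65 Å.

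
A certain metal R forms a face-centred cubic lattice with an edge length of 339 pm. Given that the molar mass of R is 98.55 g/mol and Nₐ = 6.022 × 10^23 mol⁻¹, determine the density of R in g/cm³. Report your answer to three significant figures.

16.8 g/cm³

An FCC unit cell contains Z = 4 atoms.
Cell volume: a³ = (339 pm)³ = (3.390 × 10^-8 cm)³ = 3.896 × 10^-23 cm³.
ρ = Z·M/(N_A·a³) = 4 × 98.55 / (6.022 × 10²³ × 3.896 × 10^-23) = 16.80 g/cm³.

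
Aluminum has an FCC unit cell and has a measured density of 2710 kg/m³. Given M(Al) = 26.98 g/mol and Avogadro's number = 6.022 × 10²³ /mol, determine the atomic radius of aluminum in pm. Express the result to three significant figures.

143 pm

For an FCC cell (Z = 4), a³ = Z·M/(N_A·ρ) = 4 × 26.98 / (6.022 × 10²³ × 2.710) = 6.613 × 10^-23 cm³, so a = 4.044 × 10^-8 cm = 404.4 pm.
Atoms touch along the face diagonal, so √2·a = 4r, so r = 0.3536 × a = 143 pm.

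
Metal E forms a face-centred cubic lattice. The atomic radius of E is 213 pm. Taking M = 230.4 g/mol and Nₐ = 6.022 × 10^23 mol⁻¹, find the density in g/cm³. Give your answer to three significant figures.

In an FCC lattice, atoms touch along the face diagonal, so √2·a = 4r, giving a = 602.5 pm = 6.025 × 10^-8 cm.
With Z = 4, ρ = Z·M/(N_A·a³) = 4 × 230.4 / (6.022 × 10²³ × 2.187 × 10^-22) = 6.999 g/cm³.

7.00 g/cm³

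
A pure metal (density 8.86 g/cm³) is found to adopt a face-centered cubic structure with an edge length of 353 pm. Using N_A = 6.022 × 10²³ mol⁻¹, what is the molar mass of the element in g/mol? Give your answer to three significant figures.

An FCC cell has Z = 4 atoms; a = 3.530 × 10^-8 cm.
M = ρ·N_A·a³/Z = 8.86 × 6.022 × 10²³ × 4.399 × 10^-23 / 4 = 58.7 g/mol.

58.7 g/mol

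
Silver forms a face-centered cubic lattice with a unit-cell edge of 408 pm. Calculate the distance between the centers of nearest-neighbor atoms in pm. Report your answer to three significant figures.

288 pm

In an FCC structure, atoms touch along the face diagonal, so √2·a = 4r; the nearest-neighbor distance equals 2r = 0.7071·a.
d = 0.7071 × 408 = 288 pm.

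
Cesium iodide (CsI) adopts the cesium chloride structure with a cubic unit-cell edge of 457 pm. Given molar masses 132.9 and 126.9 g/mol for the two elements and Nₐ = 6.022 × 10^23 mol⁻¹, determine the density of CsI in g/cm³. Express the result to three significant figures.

The cesium chloride structure contains Z = 1 formula unit per cell; M(CsI) = 132.9 + 126.9 = 259.8 g/mol.
a³ = (4.570 × 10^-8 cm)³ = 9.544 × 10^-23 cm³.
ρ = 1 × 259.8 / (6.022 × 10²³ × 9.544 × 10^-23) = 4.520 g/cm³.

4.52 g/cm³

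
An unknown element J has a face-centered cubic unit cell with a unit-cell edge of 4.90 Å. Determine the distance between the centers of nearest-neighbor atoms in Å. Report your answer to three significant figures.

3.46 Å

In an FCC structure, atoms touch along the face diagonal, so √2·a = 4r; the nearest-neighbor distance equals 2r = 0.7071·a.
d = 0.7071 × 4.90 = 3.46 Å.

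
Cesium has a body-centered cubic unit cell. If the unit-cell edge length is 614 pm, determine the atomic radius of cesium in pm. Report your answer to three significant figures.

In a BCC lattice, atoms touch along the body diagonal, so √3·a = 4r.
r = √3·a/4 = 1.7321 × 614 / 4 = 266 pm.

266 pm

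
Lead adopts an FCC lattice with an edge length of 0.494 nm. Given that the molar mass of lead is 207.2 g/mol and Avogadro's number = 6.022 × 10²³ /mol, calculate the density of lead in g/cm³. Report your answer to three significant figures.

An FCC unit cell contains Z = 4 atoms.
Cell volume: a³ = (0.494 nm)³ = (4.940 × 10^-8 cm)³ = 1.206 × 10^-22 cm³.
ρ = Z·M/(N_A·a³) = 4 × 207.2 / (6.022 × 10²³ × 1.206 × 10^-22) = 11.42 g/cm³.

11.4 g/cm³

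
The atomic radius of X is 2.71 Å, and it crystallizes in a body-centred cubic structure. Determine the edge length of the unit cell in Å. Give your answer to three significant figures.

6.26 Å

In a BCC lattice, atoms touch along the body diagonal, so √3·a = 4r.
a = 4r/√3 = 4 × 2.71 / 1.7321 = 6.26 Å.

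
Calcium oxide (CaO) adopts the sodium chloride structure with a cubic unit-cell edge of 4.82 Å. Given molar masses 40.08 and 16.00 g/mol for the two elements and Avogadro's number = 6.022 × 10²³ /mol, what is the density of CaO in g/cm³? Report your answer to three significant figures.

The sodium chloride structure contains Z = 4 formula units per cell; M(CaO) = 40.08 + 16.00 = 56.08 g/mol.
a³ = (4.820 × 10^-8 cm)³ = 1.120 × 10^-22 cm³.
ρ = 4 × 56.08 / (6.022 × 10²³ × 1.120 × 10^-22) = 3.326 g/cm³.

3.33 g/cm³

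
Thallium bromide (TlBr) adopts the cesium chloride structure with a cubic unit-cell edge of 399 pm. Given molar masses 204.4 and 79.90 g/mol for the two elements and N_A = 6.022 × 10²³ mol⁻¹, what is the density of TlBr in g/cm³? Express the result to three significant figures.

The cesium chloride structure contains Z = 1 formula unit per cell; M(TlBr) = 204.4 + 79.90 = 284.3 g/mol.
a³ = (3.990 × 10^-8 cm)³ = 6.352 × 10^-23 cm³.
ρ = 1 × 284.3 / (6.022 × 10²³ × 6.352 × 10^-23) = 7.432 g/cm³.

7.43 g/cm³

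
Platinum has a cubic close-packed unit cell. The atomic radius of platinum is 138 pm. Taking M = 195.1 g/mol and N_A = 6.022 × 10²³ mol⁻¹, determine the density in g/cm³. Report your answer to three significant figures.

21.8 g/cm³

In an FCC lattice, atoms touch along the face diagonal, so √2·a = 4r, giving a = 390.3 pm = 3.903 × 10^-8 cm.
With Z = 4, ρ = Z·M/(N_A·a³) = 4 × 195.1 / (6.022 × 10²³ × 5.947 × 10^-23) = 21.79 g/cm³.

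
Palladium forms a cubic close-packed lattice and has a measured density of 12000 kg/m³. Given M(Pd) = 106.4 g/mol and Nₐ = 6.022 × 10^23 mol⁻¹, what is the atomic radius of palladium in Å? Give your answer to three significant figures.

1.38 Å

For an FCC cell (Z = 4), a³ = Z·M/(N_A·ρ) = 4 × 106.4 / (6.022 × 10²³ × 12.00) = 5.890 × 10^-23 cm³, so a = 3.891 × 10^-8 cm = 3.891 Å.
Atoms touch along the face diagonal, so √2·a = 4r, so r = 0.3536 × a = 1.38 Å.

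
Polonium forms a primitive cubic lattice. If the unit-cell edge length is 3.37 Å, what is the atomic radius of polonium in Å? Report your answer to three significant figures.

In a simple cubic lattice, atoms touch along the cell edge, so a = 2r.
r = a/2 = 3.37/2 = 1.69 Å.

1.69 Å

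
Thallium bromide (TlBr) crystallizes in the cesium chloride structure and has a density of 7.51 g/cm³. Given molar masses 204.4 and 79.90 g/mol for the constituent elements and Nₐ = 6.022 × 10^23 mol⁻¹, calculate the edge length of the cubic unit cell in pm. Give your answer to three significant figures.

398 pm

M(TlBr) = 284.3 g/mol; Z = 1 formula unit per cell.
a³ = Z·M/(N_A·ρ) = 1 × 284.3 / (6.022 × 10²³ × 7.51) = 6.286 × 10^-23 cm³, so a = 3.976 × 10^-8 cm = 398 pm.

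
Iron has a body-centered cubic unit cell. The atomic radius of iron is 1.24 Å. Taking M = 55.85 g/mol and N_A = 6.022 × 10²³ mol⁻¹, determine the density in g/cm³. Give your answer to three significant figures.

In a BCC lattice, atoms touch along the body diagonal, so √3·a = 4r, giving a = 2.864 Å = 2.864 × 10^-8 cm.
With Z = 2, ρ = Z·M/(N_A·a³) = 2 × 55.85 / (6.022 × 10²³ × 2.348 × 10^-23) = 7.899 g/cm³.

7.90 g/cm³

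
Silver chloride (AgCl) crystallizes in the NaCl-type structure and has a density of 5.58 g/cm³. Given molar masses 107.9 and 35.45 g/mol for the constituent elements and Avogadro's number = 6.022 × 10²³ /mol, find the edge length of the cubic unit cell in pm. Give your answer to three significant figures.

555 pm

M(AgCl) = 143.35 g/mol; Z = 4 formula units per cell.
a³ = Z·M/(N_A·ρ) = 4 × 143.35 / (6.022 × 10²³ × 5.58) = 1.706 × 10^-22 cm³, so a = 5.547 × 10^-8 cm = 555 pm.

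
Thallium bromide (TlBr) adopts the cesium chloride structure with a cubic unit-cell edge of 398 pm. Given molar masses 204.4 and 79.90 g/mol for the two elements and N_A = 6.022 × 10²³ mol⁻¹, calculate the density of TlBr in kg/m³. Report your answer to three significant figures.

7490 kg/m³

The cesium chloride structure contains Z = 1 formula unit per cell; M(TlBr) = 204.4 + 79.90 = 284.3 g/mol.
a³ = (3.980 × 10^-8 cm)³ = 6.304 × 10^-23 cm³.
ρ = 1 × 284.3 / (6.022 × 10²³ × 6.304 × 10^-23) = 7.488 g/cm³ = 7490 kg/m³.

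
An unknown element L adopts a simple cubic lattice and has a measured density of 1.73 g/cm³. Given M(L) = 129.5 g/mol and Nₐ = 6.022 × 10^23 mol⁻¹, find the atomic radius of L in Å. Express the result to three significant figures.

2.50 Å

For a simple cubic cell (Z = 1), a³ = Z·M/(N_A·ρ) = 1 × 129.5 / (6.022 × 10²³ × 1.730) = 1.243 × 10^-22 cm³, so a = 4.991 × 10^-8 cm = 4.991 Å.
Atoms touch along the cell edge, so a = 2r, so r = 0.5000 × a = 2.50 Å.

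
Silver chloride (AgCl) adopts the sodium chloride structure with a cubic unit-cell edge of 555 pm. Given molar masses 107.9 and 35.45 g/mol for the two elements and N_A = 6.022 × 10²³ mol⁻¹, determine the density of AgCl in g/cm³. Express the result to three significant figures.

The sodium chloride structure contains Z = 4 formula units per cell; M(AgCl) = 107.9 + 35.45 = 143.35 g/mol.
a³ = (5.550 × 10^-8 cm)³ = 1.710 × 10^-22 cm³.
ρ = 4 × 143.35 / (6.022 × 10²³ × 1.710 × 10^-22) = 5.570 g/cm³.

5.57 g/cm³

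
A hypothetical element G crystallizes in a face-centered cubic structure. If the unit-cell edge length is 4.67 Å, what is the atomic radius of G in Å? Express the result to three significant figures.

1.65 Å

In an FCC lattice, atoms touch along the face diagonal, so √2·a = 4r.
r = √2·a/4 = 1.4142 × 4.67 / 4 = 1.65 Å.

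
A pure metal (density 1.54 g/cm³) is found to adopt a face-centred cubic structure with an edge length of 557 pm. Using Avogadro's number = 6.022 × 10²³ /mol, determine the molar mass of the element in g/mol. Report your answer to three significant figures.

40.1 g/mol

An FCC cell has Z = 4 atoms; a = 5.570 × 10^-8 cm.
M = ρ·N_A·a³/Z = 1.54 × 6.022 × 10²³ × 1.728 × 10^-22 / 4 = 40.1 g/mol.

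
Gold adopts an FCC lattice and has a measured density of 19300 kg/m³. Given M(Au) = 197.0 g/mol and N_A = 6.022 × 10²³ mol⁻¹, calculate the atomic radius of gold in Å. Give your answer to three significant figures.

For an FCC cell (Z = 4), a³ = Z·M/(N_A·ρ) = 4 × 197.0 / (6.022 × 10²³ × 19.30) = 6.780 × 10^-23 cm³, so a = 4.078 × 10^-8 cm = 4.078 Å.
Atoms touch along the face diagonal, so √2·a = 4r, so r = 0.3536 × a = 1.44 Å.

1.44 Å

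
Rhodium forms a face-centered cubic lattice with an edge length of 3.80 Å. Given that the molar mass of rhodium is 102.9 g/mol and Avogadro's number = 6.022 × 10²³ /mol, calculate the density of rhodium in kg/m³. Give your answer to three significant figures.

12500 kg/m³

An FCC unit cell contains Z = 4 atoms.
Cell volume: a³ = (3.80 Å)³ = (3.800 × 10^-8 cm)³ = 5.487 × 10^-23 cm³.
ρ = Z·M/(N_A·a³) = 4 × 102.9 / (6.022 × 10²³ × 5.487 × 10^-23) = 12.46 g/cm³ = 12500 kg/m³.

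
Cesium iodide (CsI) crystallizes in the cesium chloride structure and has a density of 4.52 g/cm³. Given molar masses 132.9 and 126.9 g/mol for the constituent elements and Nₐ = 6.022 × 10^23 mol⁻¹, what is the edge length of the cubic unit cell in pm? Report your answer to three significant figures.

457 pm

M(CsI) = 259.8 g/mol; Z = 1 formula unit per cell.
a³ = Z·M/(N_A·ρ) = 1 × 259.8 / (6.022 × 10²³ × 4.52) = 9.545 × 10^-23 cm³, so a = 4.570 × 10^-8 cm = 457 pm.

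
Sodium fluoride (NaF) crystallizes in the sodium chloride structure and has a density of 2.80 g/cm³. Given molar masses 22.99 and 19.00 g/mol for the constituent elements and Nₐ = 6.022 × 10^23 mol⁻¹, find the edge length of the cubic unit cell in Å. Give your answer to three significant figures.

M(NaF) = 41.99 g/mol; Z = 4 formula units per cell.
a³ = Z·M/(N_A·ρ) = 4 × 41.99 / (6.022 × 10²³ × 2.80) = 9.961 × 10^-23 cm³, so a = 4.636 × 10^-8 cm = 4.64 Å.

4.64 Å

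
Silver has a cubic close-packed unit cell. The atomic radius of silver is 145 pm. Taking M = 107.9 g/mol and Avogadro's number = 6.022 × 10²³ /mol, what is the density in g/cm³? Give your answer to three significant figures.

10.4 g/cm³

In an FCC lattice, atoms touch along the face diagonal, so √2·a = 4r, giving a = 410.1 pm = 4.101 × 10^-8 cm.
With Z = 4, ρ = Z·M/(N_A·a³) = 4 × 107.9 / (6.022 × 10²³ × 6.898 × 10^-23) = 10.39 g/cm³.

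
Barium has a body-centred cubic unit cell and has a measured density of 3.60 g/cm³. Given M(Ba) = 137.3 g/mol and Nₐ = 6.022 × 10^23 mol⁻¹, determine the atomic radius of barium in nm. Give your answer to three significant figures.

0.217 nm

For a BCC cell (Z = 2), a³ = Z·M/(N_A·ρ) = 2 × 137.3 / (6.022 × 10²³ × 3.600) = 1.267 × 10^-22 cm³, so a = 5.022 × 10^-8 cm = 0.5022 nm.
Atoms touch along the body diagonal, so √3·a = 4r, so r = 0.4330 × a = 0.217 nm.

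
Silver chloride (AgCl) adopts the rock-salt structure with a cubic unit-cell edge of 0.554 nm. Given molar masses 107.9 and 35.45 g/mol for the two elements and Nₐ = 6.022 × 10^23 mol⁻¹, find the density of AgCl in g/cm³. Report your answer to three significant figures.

5.60 g/cm³

The rock-salt structure contains Z = 4 formula units per cell; M(AgCl) = 107.9 + 35.45 = 143.35 g/mol.
a³ = (5.540 × 10^-8 cm)³ = 1.700 × 10^-22 cm³.
ρ = 4 × 143.35 / (6.022 × 10²³ × 1.700 × 10^-22) = 5.600 g/cm³.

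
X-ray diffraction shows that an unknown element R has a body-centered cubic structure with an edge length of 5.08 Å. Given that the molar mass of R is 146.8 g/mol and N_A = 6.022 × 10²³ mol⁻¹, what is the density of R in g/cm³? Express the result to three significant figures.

3.72 g/cm³

A BCC unit cell contains Z = 2 atoms.
Cell volume: a³ = (5.08 Å)³ = (5.080 × 10^-8 cm)³ = 1.311 × 10^-22 cm³.
ρ = Z·M/(N_A·a³) = 2 × 146.8 / (6.022 × 10²³ × 1.311 × 10^-22) = 3.719 g/cm³.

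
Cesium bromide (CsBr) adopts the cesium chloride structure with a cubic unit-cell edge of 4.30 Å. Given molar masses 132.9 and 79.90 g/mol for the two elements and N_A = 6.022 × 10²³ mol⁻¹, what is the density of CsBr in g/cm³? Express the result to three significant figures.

The cesium chloride structure contains Z = 1 formula unit per cell; M(CsBr) = 132.9 + 79.90 = 212.8 g/mol.
a³ = (4.300 × 10^-8 cm)³ = 7.951 × 10^-23 cm³.
ρ = 1 × 212.8 / (6.022 × 10²³ × 7.951 × 10^-23) = 4.445 g/cm³.

4.44 g/cm³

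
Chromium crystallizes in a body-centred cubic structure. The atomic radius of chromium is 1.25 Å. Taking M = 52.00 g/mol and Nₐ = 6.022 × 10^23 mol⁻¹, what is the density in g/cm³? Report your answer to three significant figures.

In a BCC lattice, atoms touch along the body diagonal, so √3·a = 4r, giving a = 2.887 Å = 2.887 × 10^-8 cm.
With Z = 2, ρ = Z·M/(N_A·a³) = 2 × 52.00 / (6.022 × 10²³ × 2.406 × 10^-23) = 7.179 g/cm³.

7.18 g/cm³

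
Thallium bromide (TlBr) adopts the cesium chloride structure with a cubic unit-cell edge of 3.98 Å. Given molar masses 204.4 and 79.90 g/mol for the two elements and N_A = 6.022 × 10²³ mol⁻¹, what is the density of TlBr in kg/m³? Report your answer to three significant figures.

The cesium chloride structure contains Z = 1 formula unit per cell; M(TlBr) = 204.4 + 79.90 = 284.3 g/mol.
a³ = (3.980 × 10^-8 cm)³ = 6.304 × 10^-23 cm³.
ρ = 1 × 284.3 / (6.022 × 10²³ × 6.304 × 10^-23) = 7.488 g/cm³ = 7490 kg/m³.

7490 kg/m³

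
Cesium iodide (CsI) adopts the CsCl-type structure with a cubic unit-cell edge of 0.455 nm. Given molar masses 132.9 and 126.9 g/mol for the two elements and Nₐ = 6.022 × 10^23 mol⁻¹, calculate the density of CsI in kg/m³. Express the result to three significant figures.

4580 kg/m³

The CsCl-type structure contains Z = 1 formula unit per cell; M(CsI) = 132.9 + 126.9 = 259.8 g/mol.
a³ = (4.550 × 10^-8 cm)³ = 9.420 × 10^-23 cm³.
ρ = 1 × 259.8 / (6.022 × 10²³ × 9.420 × 10^-23) = 4.580 g/cm³ = 4580 kg/m³.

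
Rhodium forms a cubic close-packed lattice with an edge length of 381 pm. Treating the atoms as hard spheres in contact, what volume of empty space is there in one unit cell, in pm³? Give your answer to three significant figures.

1.44 × 10^7 pm³

In an FCC lattice atoms touch along the face diagonal, so √2·a = 4r, so r = 0.3536a = 134.7 pm.
V_cell = a³ = 5.531 × 10^7 pm³; V_atoms = 4 × (4/3)πr³ = 4.095 × 10^7 pm³.
Empty space = 5.531 × 10^7 − 4.095 × 10^7 = 1.44 × 10^7 pm³.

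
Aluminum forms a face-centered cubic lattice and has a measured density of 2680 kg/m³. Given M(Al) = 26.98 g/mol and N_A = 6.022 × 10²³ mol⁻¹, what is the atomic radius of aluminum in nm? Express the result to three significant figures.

For an FCC cell (Z = 4), a³ = Z·M/(N_A·ρ) = 4 × 26.98 / (6.022 × 10²³ × 2.680) = 6.687 × 10^-23 cm³, so a = 4.059 × 10^-8 cm = 0.4059 nm.
Atoms touch along the face diagonal, so √2·a = 4r, so r = 0.3536 × a = 0.144 nm.

0.144 nm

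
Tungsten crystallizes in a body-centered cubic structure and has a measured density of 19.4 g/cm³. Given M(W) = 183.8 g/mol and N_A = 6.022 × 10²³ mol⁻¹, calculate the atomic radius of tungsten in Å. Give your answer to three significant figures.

For a BCC cell (Z = 2), a³ = Z·M/(N_A·ρ) = 2 × 183.8 / (6.022 × 10²³ × 19.40) = 3.147 × 10^-23 cm³, so a = 3.157 × 10^-8 cm = 3.157 Å.
Atoms touch along the body diagonal, so √3·a = 4r, so r = 0.4330 × a = 1.37 Å.

1.37 Å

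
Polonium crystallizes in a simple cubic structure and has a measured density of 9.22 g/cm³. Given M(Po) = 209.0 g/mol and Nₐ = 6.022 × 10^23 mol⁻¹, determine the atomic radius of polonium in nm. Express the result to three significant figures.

0.168 nm

For a simple cubic cell (Z = 1), a³ = Z·M/(N_A·ρ) = 1 × 209.0 / (6.022 × 10²³ × 9.220) = 3.764 × 10^-23 cm³, so a = 3.351 × 10^-8 cm = 0.3351 nm.
Atoms touch along the cell edge, so a = 2r, so r = 0.5000 × a = 0.168 nm.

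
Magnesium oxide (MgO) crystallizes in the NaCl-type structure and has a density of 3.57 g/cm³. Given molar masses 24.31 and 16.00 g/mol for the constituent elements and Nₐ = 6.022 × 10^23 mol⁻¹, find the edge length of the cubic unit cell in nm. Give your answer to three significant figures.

0.422 nm

M(MgO) = 40.31 g/mol; Z = 4 formula units per cell.
a³ = Z·M/(N_A·ρ) = 4 × 40.31 / (6.022 × 10²³ × 3.57) = 7.500 × 10^-23 cm³, so a = 4.217 × 10^-8 cm = 0.422 nm.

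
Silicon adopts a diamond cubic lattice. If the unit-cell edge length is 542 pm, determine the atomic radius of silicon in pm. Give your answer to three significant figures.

117 pm

In a diamond cubic lattice, nearest neighbors lie along the body diagonal with √3·a = 8r.
r = √3·a/8 = 1.7321 × 542 / 8 = 117 pm.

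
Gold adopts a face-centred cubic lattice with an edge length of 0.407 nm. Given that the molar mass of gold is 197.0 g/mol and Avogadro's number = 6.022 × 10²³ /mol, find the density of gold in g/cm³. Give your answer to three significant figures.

19.4 g/cm³

An FCC unit cell contains Z = 4 atoms.
Cell volume: a³ = (0.407 nm)³ = (4.070 × 10^-8 cm)³ = 6.742 × 10^-23 cm³.
ρ = Z·M/(N_A·a³) = 4 × 197.0 / (6.022 × 10²³ × 6.742 × 10^-23) = 19.41 g/cm³.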